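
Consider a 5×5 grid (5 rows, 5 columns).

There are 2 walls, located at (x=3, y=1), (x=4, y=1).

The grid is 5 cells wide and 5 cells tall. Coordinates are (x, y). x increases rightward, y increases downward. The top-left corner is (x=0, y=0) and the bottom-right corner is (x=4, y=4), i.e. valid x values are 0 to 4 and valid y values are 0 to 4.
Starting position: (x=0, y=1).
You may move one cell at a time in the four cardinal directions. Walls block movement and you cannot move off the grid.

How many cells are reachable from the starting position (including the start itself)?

Answer: Reachable cells: 23

Derivation:
BFS flood-fill from (x=0, y=1):
  Distance 0: (x=0, y=1)
  Distance 1: (x=0, y=0), (x=1, y=1), (x=0, y=2)
  Distance 2: (x=1, y=0), (x=2, y=1), (x=1, y=2), (x=0, y=3)
  Distance 3: (x=2, y=0), (x=2, y=2), (x=1, y=3), (x=0, y=4)
  Distance 4: (x=3, y=0), (x=3, y=2), (x=2, y=3), (x=1, y=4)
  Distance 5: (x=4, y=0), (x=4, y=2), (x=3, y=3), (x=2, y=4)
  Distance 6: (x=4, y=3), (x=3, y=4)
  Distance 7: (x=4, y=4)
Total reachable: 23 (grid has 23 open cells total)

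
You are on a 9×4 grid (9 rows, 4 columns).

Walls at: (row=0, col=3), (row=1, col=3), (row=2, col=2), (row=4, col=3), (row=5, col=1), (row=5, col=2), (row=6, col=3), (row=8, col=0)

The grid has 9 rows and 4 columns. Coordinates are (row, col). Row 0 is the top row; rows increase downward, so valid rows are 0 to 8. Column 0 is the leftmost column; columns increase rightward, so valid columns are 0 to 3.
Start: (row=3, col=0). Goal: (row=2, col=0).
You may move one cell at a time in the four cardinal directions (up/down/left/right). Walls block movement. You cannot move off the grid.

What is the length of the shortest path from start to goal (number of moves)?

BFS from (row=3, col=0) until reaching (row=2, col=0):
  Distance 0: (row=3, col=0)
  Distance 1: (row=2, col=0), (row=3, col=1), (row=4, col=0)  <- goal reached here
One shortest path (1 moves): (row=3, col=0) -> (row=2, col=0)

Answer: Shortest path length: 1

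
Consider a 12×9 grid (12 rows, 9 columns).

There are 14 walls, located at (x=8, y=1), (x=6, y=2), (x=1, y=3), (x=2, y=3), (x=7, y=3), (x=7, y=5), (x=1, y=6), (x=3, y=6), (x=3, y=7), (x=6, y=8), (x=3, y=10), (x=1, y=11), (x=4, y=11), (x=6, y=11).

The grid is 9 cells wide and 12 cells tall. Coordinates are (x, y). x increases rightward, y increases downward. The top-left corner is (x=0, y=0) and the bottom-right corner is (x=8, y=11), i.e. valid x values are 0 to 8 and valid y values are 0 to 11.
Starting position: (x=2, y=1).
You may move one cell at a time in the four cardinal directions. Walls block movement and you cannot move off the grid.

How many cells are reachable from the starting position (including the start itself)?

Answer: Reachable cells: 94

Derivation:
BFS flood-fill from (x=2, y=1):
  Distance 0: (x=2, y=1)
  Distance 1: (x=2, y=0), (x=1, y=1), (x=3, y=1), (x=2, y=2)
  Distance 2: (x=1, y=0), (x=3, y=0), (x=0, y=1), (x=4, y=1), (x=1, y=2), (x=3, y=2)
  Distance 3: (x=0, y=0), (x=4, y=0), (x=5, y=1), (x=0, y=2), (x=4, y=2), (x=3, y=3)
  Distance 4: (x=5, y=0), (x=6, y=1), (x=5, y=2), (x=0, y=3), (x=4, y=3), (x=3, y=4)
  Distance 5: (x=6, y=0), (x=7, y=1), (x=5, y=3), (x=0, y=4), (x=2, y=4), (x=4, y=4), (x=3, y=5)
  Distance 6: (x=7, y=0), (x=7, y=2), (x=6, y=3), (x=1, y=4), (x=5, y=4), (x=0, y=5), (x=2, y=5), (x=4, y=5)
  Distance 7: (x=8, y=0), (x=8, y=2), (x=6, y=4), (x=1, y=5), (x=5, y=5), (x=0, y=6), (x=2, y=6), (x=4, y=6)
  Distance 8: (x=8, y=3), (x=7, y=4), (x=6, y=5), (x=5, y=6), (x=0, y=7), (x=2, y=7), (x=4, y=7)
  Distance 9: (x=8, y=4), (x=6, y=6), (x=1, y=7), (x=5, y=7), (x=0, y=8), (x=2, y=8), (x=4, y=8)
  Distance 10: (x=8, y=5), (x=7, y=6), (x=6, y=7), (x=1, y=8), (x=3, y=8), (x=5, y=8), (x=0, y=9), (x=2, y=9), (x=4, y=9)
  Distance 11: (x=8, y=6), (x=7, y=7), (x=1, y=9), (x=3, y=9), (x=5, y=9), (x=0, y=10), (x=2, y=10), (x=4, y=10)
  Distance 12: (x=8, y=7), (x=7, y=8), (x=6, y=9), (x=1, y=10), (x=5, y=10), (x=0, y=11), (x=2, y=11)
  Distance 13: (x=8, y=8), (x=7, y=9), (x=6, y=10), (x=3, y=11), (x=5, y=11)
  Distance 14: (x=8, y=9), (x=7, y=10)
  Distance 15: (x=8, y=10), (x=7, y=11)
  Distance 16: (x=8, y=11)
Total reachable: 94 (grid has 94 open cells total)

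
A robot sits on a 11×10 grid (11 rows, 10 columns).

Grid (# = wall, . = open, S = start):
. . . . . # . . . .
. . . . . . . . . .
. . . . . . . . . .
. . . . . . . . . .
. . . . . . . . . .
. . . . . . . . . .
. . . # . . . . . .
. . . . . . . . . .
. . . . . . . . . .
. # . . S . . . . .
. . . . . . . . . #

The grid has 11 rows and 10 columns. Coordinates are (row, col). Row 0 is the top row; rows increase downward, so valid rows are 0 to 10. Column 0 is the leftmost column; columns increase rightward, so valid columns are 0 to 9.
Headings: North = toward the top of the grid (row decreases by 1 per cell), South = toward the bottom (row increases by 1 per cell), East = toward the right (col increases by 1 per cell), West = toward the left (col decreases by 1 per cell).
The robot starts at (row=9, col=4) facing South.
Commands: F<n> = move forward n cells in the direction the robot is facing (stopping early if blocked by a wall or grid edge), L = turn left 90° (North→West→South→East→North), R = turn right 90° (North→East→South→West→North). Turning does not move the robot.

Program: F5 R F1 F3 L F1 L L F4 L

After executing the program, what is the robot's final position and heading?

Answer: Final position: (row=6, col=0), facing West

Derivation:
Start: (row=9, col=4), facing South
  F5: move forward 1/5 (blocked), now at (row=10, col=4)
  R: turn right, now facing West
  F1: move forward 1, now at (row=10, col=3)
  F3: move forward 3, now at (row=10, col=0)
  L: turn left, now facing South
  F1: move forward 0/1 (blocked), now at (row=10, col=0)
  L: turn left, now facing East
  L: turn left, now facing North
  F4: move forward 4, now at (row=6, col=0)
  L: turn left, now facing West
Final: (row=6, col=0), facing West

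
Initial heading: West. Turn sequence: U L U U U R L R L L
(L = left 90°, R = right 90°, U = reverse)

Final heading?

Answer: Final heading: East

Derivation:
Start: West
  U (U-turn (180°)) -> East
  L (left (90° counter-clockwise)) -> North
  U (U-turn (180°)) -> South
  U (U-turn (180°)) -> North
  U (U-turn (180°)) -> South
  R (right (90° clockwise)) -> West
  L (left (90° counter-clockwise)) -> South
  R (right (90° clockwise)) -> West
  L (left (90° counter-clockwise)) -> South
  L (left (90° counter-clockwise)) -> East
Final: East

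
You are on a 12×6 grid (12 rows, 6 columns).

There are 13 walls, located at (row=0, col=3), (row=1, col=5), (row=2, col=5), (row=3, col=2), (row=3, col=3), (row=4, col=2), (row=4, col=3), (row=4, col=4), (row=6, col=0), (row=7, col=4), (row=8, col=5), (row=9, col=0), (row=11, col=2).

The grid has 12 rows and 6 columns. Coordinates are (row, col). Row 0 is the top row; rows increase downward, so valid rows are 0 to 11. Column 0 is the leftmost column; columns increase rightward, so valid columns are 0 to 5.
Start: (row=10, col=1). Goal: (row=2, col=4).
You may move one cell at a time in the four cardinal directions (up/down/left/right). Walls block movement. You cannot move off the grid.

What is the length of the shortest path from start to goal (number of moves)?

Answer: Shortest path length: 11

Derivation:
BFS from (row=10, col=1) until reaching (row=2, col=4):
  Distance 0: (row=10, col=1)
  Distance 1: (row=9, col=1), (row=10, col=0), (row=10, col=2), (row=11, col=1)
  Distance 2: (row=8, col=1), (row=9, col=2), (row=10, col=3), (row=11, col=0)
  Distance 3: (row=7, col=1), (row=8, col=0), (row=8, col=2), (row=9, col=3), (row=10, col=4), (row=11, col=3)
  Distance 4: (row=6, col=1), (row=7, col=0), (row=7, col=2), (row=8, col=3), (row=9, col=4), (row=10, col=5), (row=11, col=4)
  Distance 5: (row=5, col=1), (row=6, col=2), (row=7, col=3), (row=8, col=4), (row=9, col=5), (row=11, col=5)
  Distance 6: (row=4, col=1), (row=5, col=0), (row=5, col=2), (row=6, col=3)
  Distance 7: (row=3, col=1), (row=4, col=0), (row=5, col=3), (row=6, col=4)
  Distance 8: (row=2, col=1), (row=3, col=0), (row=5, col=4), (row=6, col=5)
  Distance 9: (row=1, col=1), (row=2, col=0), (row=2, col=2), (row=5, col=5), (row=7, col=5)
  Distance 10: (row=0, col=1), (row=1, col=0), (row=1, col=2), (row=2, col=3), (row=4, col=5)
  Distance 11: (row=0, col=0), (row=0, col=2), (row=1, col=3), (row=2, col=4), (row=3, col=5)  <- goal reached here
One shortest path (11 moves): (row=10, col=1) -> (row=9, col=1) -> (row=8, col=1) -> (row=7, col=1) -> (row=6, col=1) -> (row=5, col=1) -> (row=4, col=1) -> (row=3, col=1) -> (row=2, col=1) -> (row=2, col=2) -> (row=2, col=3) -> (row=2, col=4)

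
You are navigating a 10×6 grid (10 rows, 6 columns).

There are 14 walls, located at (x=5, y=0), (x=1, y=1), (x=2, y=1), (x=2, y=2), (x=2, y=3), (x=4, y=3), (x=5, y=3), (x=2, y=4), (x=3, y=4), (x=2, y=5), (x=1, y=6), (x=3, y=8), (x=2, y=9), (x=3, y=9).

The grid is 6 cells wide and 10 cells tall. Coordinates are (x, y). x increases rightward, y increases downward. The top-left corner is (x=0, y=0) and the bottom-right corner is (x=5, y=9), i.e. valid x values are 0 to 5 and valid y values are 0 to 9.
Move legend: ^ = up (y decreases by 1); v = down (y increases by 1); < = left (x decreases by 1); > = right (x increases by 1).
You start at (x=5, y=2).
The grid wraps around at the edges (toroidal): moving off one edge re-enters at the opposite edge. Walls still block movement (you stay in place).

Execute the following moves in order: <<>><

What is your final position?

Start: (x=5, y=2)
  < (left): (x=5, y=2) -> (x=4, y=2)
  < (left): (x=4, y=2) -> (x=3, y=2)
  > (right): (x=3, y=2) -> (x=4, y=2)
  > (right): (x=4, y=2) -> (x=5, y=2)
  < (left): (x=5, y=2) -> (x=4, y=2)
Final: (x=4, y=2)

Answer: Final position: (x=4, y=2)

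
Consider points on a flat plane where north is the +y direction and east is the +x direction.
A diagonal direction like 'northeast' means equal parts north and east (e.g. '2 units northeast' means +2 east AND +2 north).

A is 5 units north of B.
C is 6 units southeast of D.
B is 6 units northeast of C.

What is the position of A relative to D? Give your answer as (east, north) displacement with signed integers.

Place D at the origin (east=0, north=0).
  C is 6 units southeast of D: delta (east=+6, north=-6); C at (east=6, north=-6).
  B is 6 units northeast of C: delta (east=+6, north=+6); B at (east=12, north=0).
  A is 5 units north of B: delta (east=+0, north=+5); A at (east=12, north=5).
Therefore A relative to D: (east=12, north=5).

Answer: A is at (east=12, north=5) relative to D.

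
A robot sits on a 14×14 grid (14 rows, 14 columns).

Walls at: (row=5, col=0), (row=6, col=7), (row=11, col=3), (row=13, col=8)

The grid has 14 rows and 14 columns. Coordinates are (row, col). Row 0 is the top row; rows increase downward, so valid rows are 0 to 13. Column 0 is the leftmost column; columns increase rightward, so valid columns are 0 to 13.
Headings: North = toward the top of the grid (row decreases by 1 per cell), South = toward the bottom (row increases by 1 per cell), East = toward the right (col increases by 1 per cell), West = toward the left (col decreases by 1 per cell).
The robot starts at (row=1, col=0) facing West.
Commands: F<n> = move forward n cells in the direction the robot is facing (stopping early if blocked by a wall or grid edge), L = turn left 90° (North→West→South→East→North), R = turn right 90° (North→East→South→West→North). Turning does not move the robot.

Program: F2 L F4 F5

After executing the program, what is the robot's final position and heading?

Answer: Final position: (row=4, col=0), facing South

Derivation:
Start: (row=1, col=0), facing West
  F2: move forward 0/2 (blocked), now at (row=1, col=0)
  L: turn left, now facing South
  F4: move forward 3/4 (blocked), now at (row=4, col=0)
  F5: move forward 0/5 (blocked), now at (row=4, col=0)
Final: (row=4, col=0), facing South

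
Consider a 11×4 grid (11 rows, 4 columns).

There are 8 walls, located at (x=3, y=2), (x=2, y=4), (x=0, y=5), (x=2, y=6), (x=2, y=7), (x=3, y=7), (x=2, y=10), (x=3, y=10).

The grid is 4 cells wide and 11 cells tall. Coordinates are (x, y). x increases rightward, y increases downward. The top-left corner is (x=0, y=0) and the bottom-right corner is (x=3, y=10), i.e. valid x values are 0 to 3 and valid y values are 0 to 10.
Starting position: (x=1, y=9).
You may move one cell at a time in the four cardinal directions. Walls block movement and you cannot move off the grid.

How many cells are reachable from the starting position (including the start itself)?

Answer: Reachable cells: 36

Derivation:
BFS flood-fill from (x=1, y=9):
  Distance 0: (x=1, y=9)
  Distance 1: (x=1, y=8), (x=0, y=9), (x=2, y=9), (x=1, y=10)
  Distance 2: (x=1, y=7), (x=0, y=8), (x=2, y=8), (x=3, y=9), (x=0, y=10)
  Distance 3: (x=1, y=6), (x=0, y=7), (x=3, y=8)
  Distance 4: (x=1, y=5), (x=0, y=6)
  Distance 5: (x=1, y=4), (x=2, y=5)
  Distance 6: (x=1, y=3), (x=0, y=4), (x=3, y=5)
  Distance 7: (x=1, y=2), (x=0, y=3), (x=2, y=3), (x=3, y=4), (x=3, y=6)
  Distance 8: (x=1, y=1), (x=0, y=2), (x=2, y=2), (x=3, y=3)
  Distance 9: (x=1, y=0), (x=0, y=1), (x=2, y=1)
  Distance 10: (x=0, y=0), (x=2, y=0), (x=3, y=1)
  Distance 11: (x=3, y=0)
Total reachable: 36 (grid has 36 open cells total)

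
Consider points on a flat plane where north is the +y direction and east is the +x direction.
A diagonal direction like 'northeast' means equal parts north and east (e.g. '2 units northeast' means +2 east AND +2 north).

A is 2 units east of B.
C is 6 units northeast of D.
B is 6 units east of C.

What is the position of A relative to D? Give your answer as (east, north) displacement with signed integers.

Answer: A is at (east=14, north=6) relative to D.

Derivation:
Place D at the origin (east=0, north=0).
  C is 6 units northeast of D: delta (east=+6, north=+6); C at (east=6, north=6).
  B is 6 units east of C: delta (east=+6, north=+0); B at (east=12, north=6).
  A is 2 units east of B: delta (east=+2, north=+0); A at (east=14, north=6).
Therefore A relative to D: (east=14, north=6).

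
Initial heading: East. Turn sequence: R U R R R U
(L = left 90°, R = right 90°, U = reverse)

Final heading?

Answer: Final heading: East

Derivation:
Start: East
  R (right (90° clockwise)) -> South
  U (U-turn (180°)) -> North
  R (right (90° clockwise)) -> East
  R (right (90° clockwise)) -> South
  R (right (90° clockwise)) -> West
  U (U-turn (180°)) -> East
Final: East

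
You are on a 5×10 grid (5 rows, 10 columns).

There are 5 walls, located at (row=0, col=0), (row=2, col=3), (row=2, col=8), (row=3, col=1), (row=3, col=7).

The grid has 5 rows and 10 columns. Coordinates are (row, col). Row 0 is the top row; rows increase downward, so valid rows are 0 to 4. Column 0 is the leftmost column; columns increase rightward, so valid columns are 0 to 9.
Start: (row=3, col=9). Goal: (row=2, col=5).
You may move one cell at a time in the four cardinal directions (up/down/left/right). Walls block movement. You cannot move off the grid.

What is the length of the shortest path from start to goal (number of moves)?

Answer: Shortest path length: 7

Derivation:
BFS from (row=3, col=9) until reaching (row=2, col=5):
  Distance 0: (row=3, col=9)
  Distance 1: (row=2, col=9), (row=3, col=8), (row=4, col=9)
  Distance 2: (row=1, col=9), (row=4, col=8)
  Distance 3: (row=0, col=9), (row=1, col=8), (row=4, col=7)
  Distance 4: (row=0, col=8), (row=1, col=7), (row=4, col=6)
  Distance 5: (row=0, col=7), (row=1, col=6), (row=2, col=7), (row=3, col=6), (row=4, col=5)
  Distance 6: (row=0, col=6), (row=1, col=5), (row=2, col=6), (row=3, col=5), (row=4, col=4)
  Distance 7: (row=0, col=5), (row=1, col=4), (row=2, col=5), (row=3, col=4), (row=4, col=3)  <- goal reached here
One shortest path (7 moves): (row=3, col=9) -> (row=2, col=9) -> (row=1, col=9) -> (row=1, col=8) -> (row=1, col=7) -> (row=1, col=6) -> (row=1, col=5) -> (row=2, col=5)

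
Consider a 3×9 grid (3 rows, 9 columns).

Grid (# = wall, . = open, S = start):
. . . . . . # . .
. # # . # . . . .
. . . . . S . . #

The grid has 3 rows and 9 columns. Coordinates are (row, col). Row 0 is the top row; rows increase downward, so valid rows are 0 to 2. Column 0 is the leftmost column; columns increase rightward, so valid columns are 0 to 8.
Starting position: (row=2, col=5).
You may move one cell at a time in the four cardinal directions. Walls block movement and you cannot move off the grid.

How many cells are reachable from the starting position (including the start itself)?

Answer: Reachable cells: 22

Derivation:
BFS flood-fill from (row=2, col=5):
  Distance 0: (row=2, col=5)
  Distance 1: (row=1, col=5), (row=2, col=4), (row=2, col=6)
  Distance 2: (row=0, col=5), (row=1, col=6), (row=2, col=3), (row=2, col=7)
  Distance 3: (row=0, col=4), (row=1, col=3), (row=1, col=7), (row=2, col=2)
  Distance 4: (row=0, col=3), (row=0, col=7), (row=1, col=8), (row=2, col=1)
  Distance 5: (row=0, col=2), (row=0, col=8), (row=2, col=0)
  Distance 6: (row=0, col=1), (row=1, col=0)
  Distance 7: (row=0, col=0)
Total reachable: 22 (grid has 22 open cells total)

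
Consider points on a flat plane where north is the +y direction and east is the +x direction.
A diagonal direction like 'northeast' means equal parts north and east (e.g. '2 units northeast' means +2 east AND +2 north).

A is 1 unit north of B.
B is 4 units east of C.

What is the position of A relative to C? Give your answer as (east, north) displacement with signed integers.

Place C at the origin (east=0, north=0).
  B is 4 units east of C: delta (east=+4, north=+0); B at (east=4, north=0).
  A is 1 unit north of B: delta (east=+0, north=+1); A at (east=4, north=1).
Therefore A relative to C: (east=4, north=1).

Answer: A is at (east=4, north=1) relative to C.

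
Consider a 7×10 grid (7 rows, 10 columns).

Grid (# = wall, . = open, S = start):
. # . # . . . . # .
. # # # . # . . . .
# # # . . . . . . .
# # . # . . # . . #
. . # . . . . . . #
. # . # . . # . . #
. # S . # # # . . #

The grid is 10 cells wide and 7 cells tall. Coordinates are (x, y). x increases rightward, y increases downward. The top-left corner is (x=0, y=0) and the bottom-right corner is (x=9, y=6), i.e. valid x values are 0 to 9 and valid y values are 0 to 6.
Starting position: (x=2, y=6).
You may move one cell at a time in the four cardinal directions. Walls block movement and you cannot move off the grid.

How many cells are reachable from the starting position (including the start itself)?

Answer: Reachable cells: 3

Derivation:
BFS flood-fill from (x=2, y=6):
  Distance 0: (x=2, y=6)
  Distance 1: (x=2, y=5), (x=3, y=6)
Total reachable: 3 (grid has 44 open cells total)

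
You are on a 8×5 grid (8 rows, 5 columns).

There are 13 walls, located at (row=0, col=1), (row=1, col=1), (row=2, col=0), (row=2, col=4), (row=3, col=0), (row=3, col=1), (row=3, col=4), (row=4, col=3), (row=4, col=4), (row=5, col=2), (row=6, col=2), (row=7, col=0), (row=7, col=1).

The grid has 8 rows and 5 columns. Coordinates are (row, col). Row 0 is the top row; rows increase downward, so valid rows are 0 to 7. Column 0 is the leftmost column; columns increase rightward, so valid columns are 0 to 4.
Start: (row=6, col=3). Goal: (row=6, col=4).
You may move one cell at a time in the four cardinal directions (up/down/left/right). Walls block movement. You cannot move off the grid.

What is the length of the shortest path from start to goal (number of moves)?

Answer: Shortest path length: 1

Derivation:
BFS from (row=6, col=3) until reaching (row=6, col=4):
  Distance 0: (row=6, col=3)
  Distance 1: (row=5, col=3), (row=6, col=4), (row=7, col=3)  <- goal reached here
One shortest path (1 moves): (row=6, col=3) -> (row=6, col=4)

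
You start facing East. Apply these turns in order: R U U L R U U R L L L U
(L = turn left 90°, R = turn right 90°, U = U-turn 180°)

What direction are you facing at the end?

Answer: Final heading: South

Derivation:
Start: East
  R (right (90° clockwise)) -> South
  U (U-turn (180°)) -> North
  U (U-turn (180°)) -> South
  L (left (90° counter-clockwise)) -> East
  R (right (90° clockwise)) -> South
  U (U-turn (180°)) -> North
  U (U-turn (180°)) -> South
  R (right (90° clockwise)) -> West
  L (left (90° counter-clockwise)) -> South
  L (left (90° counter-clockwise)) -> East
  L (left (90° counter-clockwise)) -> North
  U (U-turn (180°)) -> South
Final: South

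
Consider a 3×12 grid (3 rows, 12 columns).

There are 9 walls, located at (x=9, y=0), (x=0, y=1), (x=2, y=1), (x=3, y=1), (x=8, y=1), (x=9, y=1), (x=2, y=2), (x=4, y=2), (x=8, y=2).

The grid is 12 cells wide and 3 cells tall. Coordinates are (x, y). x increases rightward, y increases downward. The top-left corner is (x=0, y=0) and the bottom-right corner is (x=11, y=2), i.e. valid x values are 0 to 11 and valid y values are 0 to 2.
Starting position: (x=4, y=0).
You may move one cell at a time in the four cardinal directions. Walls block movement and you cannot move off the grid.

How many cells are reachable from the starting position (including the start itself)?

Answer: Reachable cells: 19

Derivation:
BFS flood-fill from (x=4, y=0):
  Distance 0: (x=4, y=0)
  Distance 1: (x=3, y=0), (x=5, y=0), (x=4, y=1)
  Distance 2: (x=2, y=0), (x=6, y=0), (x=5, y=1)
  Distance 3: (x=1, y=0), (x=7, y=0), (x=6, y=1), (x=5, y=2)
  Distance 4: (x=0, y=0), (x=8, y=0), (x=1, y=1), (x=7, y=1), (x=6, y=2)
  Distance 5: (x=1, y=2), (x=7, y=2)
  Distance 6: (x=0, y=2)
Total reachable: 19 (grid has 27 open cells total)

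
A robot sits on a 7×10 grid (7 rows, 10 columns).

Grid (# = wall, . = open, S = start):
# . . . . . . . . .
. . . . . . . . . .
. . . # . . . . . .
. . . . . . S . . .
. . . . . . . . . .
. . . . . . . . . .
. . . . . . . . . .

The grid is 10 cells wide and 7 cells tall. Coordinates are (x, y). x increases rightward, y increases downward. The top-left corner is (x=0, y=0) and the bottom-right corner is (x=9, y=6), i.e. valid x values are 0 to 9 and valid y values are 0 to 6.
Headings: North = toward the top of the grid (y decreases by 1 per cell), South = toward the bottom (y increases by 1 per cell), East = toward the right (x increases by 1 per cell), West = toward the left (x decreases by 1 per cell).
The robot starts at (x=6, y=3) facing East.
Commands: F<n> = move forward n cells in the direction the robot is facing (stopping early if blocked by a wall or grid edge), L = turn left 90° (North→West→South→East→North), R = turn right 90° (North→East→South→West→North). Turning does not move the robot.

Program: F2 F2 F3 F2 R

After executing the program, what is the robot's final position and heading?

Start: (x=6, y=3), facing East
  F2: move forward 2, now at (x=8, y=3)
  F2: move forward 1/2 (blocked), now at (x=9, y=3)
  F3: move forward 0/3 (blocked), now at (x=9, y=3)
  F2: move forward 0/2 (blocked), now at (x=9, y=3)
  R: turn right, now facing South
Final: (x=9, y=3), facing South

Answer: Final position: (x=9, y=3), facing South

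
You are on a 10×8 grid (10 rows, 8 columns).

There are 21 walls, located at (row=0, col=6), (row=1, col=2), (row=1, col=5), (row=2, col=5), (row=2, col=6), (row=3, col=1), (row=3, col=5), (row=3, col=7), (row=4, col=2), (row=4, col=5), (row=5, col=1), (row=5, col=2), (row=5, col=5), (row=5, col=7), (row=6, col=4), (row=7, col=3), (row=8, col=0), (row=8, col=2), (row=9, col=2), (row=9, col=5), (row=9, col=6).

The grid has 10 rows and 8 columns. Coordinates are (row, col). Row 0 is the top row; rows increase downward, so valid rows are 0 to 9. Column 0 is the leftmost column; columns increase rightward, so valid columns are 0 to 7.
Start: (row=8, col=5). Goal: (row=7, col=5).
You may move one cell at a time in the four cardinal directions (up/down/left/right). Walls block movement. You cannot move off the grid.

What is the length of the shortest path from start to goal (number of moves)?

Answer: Shortest path length: 1

Derivation:
BFS from (row=8, col=5) until reaching (row=7, col=5):
  Distance 0: (row=8, col=5)
  Distance 1: (row=7, col=5), (row=8, col=4), (row=8, col=6)  <- goal reached here
One shortest path (1 moves): (row=8, col=5) -> (row=7, col=5)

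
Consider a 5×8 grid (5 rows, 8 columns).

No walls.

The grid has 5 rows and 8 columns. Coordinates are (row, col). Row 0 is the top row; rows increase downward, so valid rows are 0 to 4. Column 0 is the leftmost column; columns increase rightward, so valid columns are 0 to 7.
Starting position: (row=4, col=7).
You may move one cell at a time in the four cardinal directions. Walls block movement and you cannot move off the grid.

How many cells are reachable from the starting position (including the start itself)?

BFS flood-fill from (row=4, col=7):
  Distance 0: (row=4, col=7)
  Distance 1: (row=3, col=7), (row=4, col=6)
  Distance 2: (row=2, col=7), (row=3, col=6), (row=4, col=5)
  Distance 3: (row=1, col=7), (row=2, col=6), (row=3, col=5), (row=4, col=4)
  Distance 4: (row=0, col=7), (row=1, col=6), (row=2, col=5), (row=3, col=4), (row=4, col=3)
  Distance 5: (row=0, col=6), (row=1, col=5), (row=2, col=4), (row=3, col=3), (row=4, col=2)
  Distance 6: (row=0, col=5), (row=1, col=4), (row=2, col=3), (row=3, col=2), (row=4, col=1)
  Distance 7: (row=0, col=4), (row=1, col=3), (row=2, col=2), (row=3, col=1), (row=4, col=0)
  Distance 8: (row=0, col=3), (row=1, col=2), (row=2, col=1), (row=3, col=0)
  Distance 9: (row=0, col=2), (row=1, col=1), (row=2, col=0)
  Distance 10: (row=0, col=1), (row=1, col=0)
  Distance 11: (row=0, col=0)
Total reachable: 40 (grid has 40 open cells total)

Answer: Reachable cells: 40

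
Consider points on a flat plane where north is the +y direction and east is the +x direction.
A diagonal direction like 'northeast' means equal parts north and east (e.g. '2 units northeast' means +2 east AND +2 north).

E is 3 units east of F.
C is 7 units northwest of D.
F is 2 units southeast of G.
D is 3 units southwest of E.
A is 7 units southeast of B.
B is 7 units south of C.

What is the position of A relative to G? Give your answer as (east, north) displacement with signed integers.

Answer: A is at (east=2, north=-12) relative to G.

Derivation:
Place G at the origin (east=0, north=0).
  F is 2 units southeast of G: delta (east=+2, north=-2); F at (east=2, north=-2).
  E is 3 units east of F: delta (east=+3, north=+0); E at (east=5, north=-2).
  D is 3 units southwest of E: delta (east=-3, north=-3); D at (east=2, north=-5).
  C is 7 units northwest of D: delta (east=-7, north=+7); C at (east=-5, north=2).
  B is 7 units south of C: delta (east=+0, north=-7); B at (east=-5, north=-5).
  A is 7 units southeast of B: delta (east=+7, north=-7); A at (east=2, north=-12).
Therefore A relative to G: (east=2, north=-12).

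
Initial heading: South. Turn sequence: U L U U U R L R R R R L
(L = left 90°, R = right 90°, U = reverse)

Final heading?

Start: South
  U (U-turn (180°)) -> North
  L (left (90° counter-clockwise)) -> West
  U (U-turn (180°)) -> East
  U (U-turn (180°)) -> West
  U (U-turn (180°)) -> East
  R (right (90° clockwise)) -> South
  L (left (90° counter-clockwise)) -> East
  R (right (90° clockwise)) -> South
  R (right (90° clockwise)) -> West
  R (right (90° clockwise)) -> North
  R (right (90° clockwise)) -> East
  L (left (90° counter-clockwise)) -> North
Final: North

Answer: Final heading: North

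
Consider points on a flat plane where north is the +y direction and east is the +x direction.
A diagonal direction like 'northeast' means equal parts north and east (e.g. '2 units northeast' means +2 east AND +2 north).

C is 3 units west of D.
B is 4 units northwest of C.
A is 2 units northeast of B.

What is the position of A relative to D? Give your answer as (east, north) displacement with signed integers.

Answer: A is at (east=-5, north=6) relative to D.

Derivation:
Place D at the origin (east=0, north=0).
  C is 3 units west of D: delta (east=-3, north=+0); C at (east=-3, north=0).
  B is 4 units northwest of C: delta (east=-4, north=+4); B at (east=-7, north=4).
  A is 2 units northeast of B: delta (east=+2, north=+2); A at (east=-5, north=6).
Therefore A relative to D: (east=-5, north=6).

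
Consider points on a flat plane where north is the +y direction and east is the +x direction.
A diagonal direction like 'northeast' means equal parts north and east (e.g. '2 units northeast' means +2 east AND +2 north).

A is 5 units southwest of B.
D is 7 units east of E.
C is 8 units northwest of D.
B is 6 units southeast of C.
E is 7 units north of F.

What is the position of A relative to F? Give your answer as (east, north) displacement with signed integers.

Answer: A is at (east=0, north=4) relative to F.

Derivation:
Place F at the origin (east=0, north=0).
  E is 7 units north of F: delta (east=+0, north=+7); E at (east=0, north=7).
  D is 7 units east of E: delta (east=+7, north=+0); D at (east=7, north=7).
  C is 8 units northwest of D: delta (east=-8, north=+8); C at (east=-1, north=15).
  B is 6 units southeast of C: delta (east=+6, north=-6); B at (east=5, north=9).
  A is 5 units southwest of B: delta (east=-5, north=-5); A at (east=0, north=4).
Therefore A relative to F: (east=0, north=4).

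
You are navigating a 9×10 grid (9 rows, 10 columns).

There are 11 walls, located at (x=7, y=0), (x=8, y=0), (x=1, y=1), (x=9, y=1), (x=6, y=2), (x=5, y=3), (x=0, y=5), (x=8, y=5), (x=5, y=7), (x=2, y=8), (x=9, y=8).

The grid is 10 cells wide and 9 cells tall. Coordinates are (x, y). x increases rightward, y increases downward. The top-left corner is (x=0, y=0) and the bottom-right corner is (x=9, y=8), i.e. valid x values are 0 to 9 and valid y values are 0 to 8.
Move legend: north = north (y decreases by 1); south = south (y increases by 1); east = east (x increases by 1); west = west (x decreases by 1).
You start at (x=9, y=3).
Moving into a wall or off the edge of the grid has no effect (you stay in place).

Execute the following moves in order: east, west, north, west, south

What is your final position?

Start: (x=9, y=3)
  east (east): blocked, stay at (x=9, y=3)
  west (west): (x=9, y=3) -> (x=8, y=3)
  north (north): (x=8, y=3) -> (x=8, y=2)
  west (west): (x=8, y=2) -> (x=7, y=2)
  south (south): (x=7, y=2) -> (x=7, y=3)
Final: (x=7, y=3)

Answer: Final position: (x=7, y=3)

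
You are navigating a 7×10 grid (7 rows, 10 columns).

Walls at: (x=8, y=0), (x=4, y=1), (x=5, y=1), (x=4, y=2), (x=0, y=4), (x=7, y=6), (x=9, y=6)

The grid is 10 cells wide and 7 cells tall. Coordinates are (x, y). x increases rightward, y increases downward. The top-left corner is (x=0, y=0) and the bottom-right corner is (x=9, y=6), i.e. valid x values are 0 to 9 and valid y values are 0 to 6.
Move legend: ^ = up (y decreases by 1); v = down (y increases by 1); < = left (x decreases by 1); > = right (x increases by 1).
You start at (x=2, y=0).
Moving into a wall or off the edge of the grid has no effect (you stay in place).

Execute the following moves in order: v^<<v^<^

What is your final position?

Start: (x=2, y=0)
  v (down): (x=2, y=0) -> (x=2, y=1)
  ^ (up): (x=2, y=1) -> (x=2, y=0)
  < (left): (x=2, y=0) -> (x=1, y=0)
  < (left): (x=1, y=0) -> (x=0, y=0)
  v (down): (x=0, y=0) -> (x=0, y=1)
  ^ (up): (x=0, y=1) -> (x=0, y=0)
  < (left): blocked, stay at (x=0, y=0)
  ^ (up): blocked, stay at (x=0, y=0)
Final: (x=0, y=0)

Answer: Final position: (x=0, y=0)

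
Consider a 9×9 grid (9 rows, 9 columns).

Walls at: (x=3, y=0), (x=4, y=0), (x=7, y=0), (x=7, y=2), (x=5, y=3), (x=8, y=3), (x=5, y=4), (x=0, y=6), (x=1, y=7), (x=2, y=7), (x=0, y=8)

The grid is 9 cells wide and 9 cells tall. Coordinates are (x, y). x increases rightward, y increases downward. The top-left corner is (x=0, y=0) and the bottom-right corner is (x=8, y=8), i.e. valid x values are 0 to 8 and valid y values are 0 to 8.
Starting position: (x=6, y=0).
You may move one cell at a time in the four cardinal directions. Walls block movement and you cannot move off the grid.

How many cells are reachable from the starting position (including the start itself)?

BFS flood-fill from (x=6, y=0):
  Distance 0: (x=6, y=0)
  Distance 1: (x=5, y=0), (x=6, y=1)
  Distance 2: (x=5, y=1), (x=7, y=1), (x=6, y=2)
  Distance 3: (x=4, y=1), (x=8, y=1), (x=5, y=2), (x=6, y=3)
  Distance 4: (x=8, y=0), (x=3, y=1), (x=4, y=2), (x=8, y=2), (x=7, y=3), (x=6, y=4)
  Distance 5: (x=2, y=1), (x=3, y=2), (x=4, y=3), (x=7, y=4), (x=6, y=5)
  Distance 6: (x=2, y=0), (x=1, y=1), (x=2, y=2), (x=3, y=3), (x=4, y=4), (x=8, y=4), (x=5, y=5), (x=7, y=5), (x=6, y=6)
  Distance 7: (x=1, y=0), (x=0, y=1), (x=1, y=2), (x=2, y=3), (x=3, y=4), (x=4, y=5), (x=8, y=5), (x=5, y=6), (x=7, y=6), (x=6, y=7)
  Distance 8: (x=0, y=0), (x=0, y=2), (x=1, y=3), (x=2, y=4), (x=3, y=5), (x=4, y=6), (x=8, y=6), (x=5, y=7), (x=7, y=7), (x=6, y=8)
  Distance 9: (x=0, y=3), (x=1, y=4), (x=2, y=5), (x=3, y=6), (x=4, y=7), (x=8, y=7), (x=5, y=8), (x=7, y=8)
  Distance 10: (x=0, y=4), (x=1, y=5), (x=2, y=6), (x=3, y=7), (x=4, y=8), (x=8, y=8)
  Distance 11: (x=0, y=5), (x=1, y=6), (x=3, y=8)
  Distance 12: (x=2, y=8)
  Distance 13: (x=1, y=8)
Total reachable: 69 (grid has 70 open cells total)

Answer: Reachable cells: 69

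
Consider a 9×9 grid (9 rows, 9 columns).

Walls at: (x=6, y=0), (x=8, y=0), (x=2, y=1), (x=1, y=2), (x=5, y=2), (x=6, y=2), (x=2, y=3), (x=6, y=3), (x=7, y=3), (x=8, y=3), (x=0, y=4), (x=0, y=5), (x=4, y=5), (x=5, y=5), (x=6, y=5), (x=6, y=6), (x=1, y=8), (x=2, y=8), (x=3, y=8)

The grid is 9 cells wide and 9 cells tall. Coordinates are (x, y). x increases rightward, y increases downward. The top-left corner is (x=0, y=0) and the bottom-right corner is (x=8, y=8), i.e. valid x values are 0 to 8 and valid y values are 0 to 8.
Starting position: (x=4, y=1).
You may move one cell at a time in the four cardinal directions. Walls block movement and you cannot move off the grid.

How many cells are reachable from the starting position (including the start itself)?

BFS flood-fill from (x=4, y=1):
  Distance 0: (x=4, y=1)
  Distance 1: (x=4, y=0), (x=3, y=1), (x=5, y=1), (x=4, y=2)
  Distance 2: (x=3, y=0), (x=5, y=0), (x=6, y=1), (x=3, y=2), (x=4, y=3)
  Distance 3: (x=2, y=0), (x=7, y=1), (x=2, y=2), (x=3, y=3), (x=5, y=3), (x=4, y=4)
  Distance 4: (x=1, y=0), (x=7, y=0), (x=8, y=1), (x=7, y=2), (x=3, y=4), (x=5, y=4)
  Distance 5: (x=0, y=0), (x=1, y=1), (x=8, y=2), (x=2, y=4), (x=6, y=4), (x=3, y=5)
  Distance 6: (x=0, y=1), (x=1, y=4), (x=7, y=4), (x=2, y=5), (x=3, y=6)
  Distance 7: (x=0, y=2), (x=1, y=3), (x=8, y=4), (x=1, y=5), (x=7, y=5), (x=2, y=6), (x=4, y=6), (x=3, y=7)
  Distance 8: (x=0, y=3), (x=8, y=5), (x=1, y=6), (x=5, y=6), (x=7, y=6), (x=2, y=7), (x=4, y=7)
  Distance 9: (x=0, y=6), (x=8, y=6), (x=1, y=7), (x=5, y=7), (x=7, y=7), (x=4, y=8)
  Distance 10: (x=0, y=7), (x=6, y=7), (x=8, y=7), (x=5, y=8), (x=7, y=8)
  Distance 11: (x=0, y=8), (x=6, y=8), (x=8, y=8)
Total reachable: 62 (grid has 62 open cells total)

Answer: Reachable cells: 62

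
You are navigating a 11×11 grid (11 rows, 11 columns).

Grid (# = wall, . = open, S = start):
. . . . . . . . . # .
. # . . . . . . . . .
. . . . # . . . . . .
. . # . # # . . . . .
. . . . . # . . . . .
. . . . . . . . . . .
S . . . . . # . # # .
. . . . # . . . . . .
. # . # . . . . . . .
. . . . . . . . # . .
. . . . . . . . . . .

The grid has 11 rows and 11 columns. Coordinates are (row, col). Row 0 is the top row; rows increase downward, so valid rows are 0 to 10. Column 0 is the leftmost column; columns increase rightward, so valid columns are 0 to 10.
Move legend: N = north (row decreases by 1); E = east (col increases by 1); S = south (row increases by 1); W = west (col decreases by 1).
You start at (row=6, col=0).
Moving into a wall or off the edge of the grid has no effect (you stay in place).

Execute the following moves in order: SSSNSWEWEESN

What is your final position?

Answer: Final position: (row=9, col=2)

Derivation:
Start: (row=6, col=0)
  S (south): (row=6, col=0) -> (row=7, col=0)
  S (south): (row=7, col=0) -> (row=8, col=0)
  S (south): (row=8, col=0) -> (row=9, col=0)
  N (north): (row=9, col=0) -> (row=8, col=0)
  S (south): (row=8, col=0) -> (row=9, col=0)
  W (west): blocked, stay at (row=9, col=0)
  E (east): (row=9, col=0) -> (row=9, col=1)
  W (west): (row=9, col=1) -> (row=9, col=0)
  E (east): (row=9, col=0) -> (row=9, col=1)
  E (east): (row=9, col=1) -> (row=9, col=2)
  S (south): (row=9, col=2) -> (row=10, col=2)
  N (north): (row=10, col=2) -> (row=9, col=2)
Final: (row=9, col=2)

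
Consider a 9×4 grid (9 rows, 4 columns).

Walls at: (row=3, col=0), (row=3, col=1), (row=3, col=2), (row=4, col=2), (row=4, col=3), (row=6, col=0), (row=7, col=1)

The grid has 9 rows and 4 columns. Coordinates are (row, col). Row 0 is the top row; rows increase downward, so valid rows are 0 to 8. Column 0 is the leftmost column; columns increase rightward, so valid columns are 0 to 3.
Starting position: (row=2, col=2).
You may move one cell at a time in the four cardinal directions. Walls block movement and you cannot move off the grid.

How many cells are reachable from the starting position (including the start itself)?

Answer: Reachable cells: 13

Derivation:
BFS flood-fill from (row=2, col=2):
  Distance 0: (row=2, col=2)
  Distance 1: (row=1, col=2), (row=2, col=1), (row=2, col=3)
  Distance 2: (row=0, col=2), (row=1, col=1), (row=1, col=3), (row=2, col=0), (row=3, col=3)
  Distance 3: (row=0, col=1), (row=0, col=3), (row=1, col=0)
  Distance 4: (row=0, col=0)
Total reachable: 13 (grid has 29 open cells total)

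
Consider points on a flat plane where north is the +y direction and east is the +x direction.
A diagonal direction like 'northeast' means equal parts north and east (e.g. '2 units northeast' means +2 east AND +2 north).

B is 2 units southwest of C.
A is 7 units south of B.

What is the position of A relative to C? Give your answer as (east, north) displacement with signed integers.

Answer: A is at (east=-2, north=-9) relative to C.

Derivation:
Place C at the origin (east=0, north=0).
  B is 2 units southwest of C: delta (east=-2, north=-2); B at (east=-2, north=-2).
  A is 7 units south of B: delta (east=+0, north=-7); A at (east=-2, north=-9).
Therefore A relative to C: (east=-2, north=-9).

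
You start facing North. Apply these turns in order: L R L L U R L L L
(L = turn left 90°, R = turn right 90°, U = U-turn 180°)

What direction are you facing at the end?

Answer: Final heading: South

Derivation:
Start: North
  L (left (90° counter-clockwise)) -> West
  R (right (90° clockwise)) -> North
  L (left (90° counter-clockwise)) -> West
  L (left (90° counter-clockwise)) -> South
  U (U-turn (180°)) -> North
  R (right (90° clockwise)) -> East
  L (left (90° counter-clockwise)) -> North
  L (left (90° counter-clockwise)) -> West
  L (left (90° counter-clockwise)) -> South
Final: South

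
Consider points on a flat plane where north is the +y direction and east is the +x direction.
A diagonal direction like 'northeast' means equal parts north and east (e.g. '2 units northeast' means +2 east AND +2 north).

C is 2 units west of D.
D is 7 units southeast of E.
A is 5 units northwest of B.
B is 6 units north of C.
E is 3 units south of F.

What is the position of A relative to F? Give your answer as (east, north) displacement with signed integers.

Answer: A is at (east=0, north=1) relative to F.

Derivation:
Place F at the origin (east=0, north=0).
  E is 3 units south of F: delta (east=+0, north=-3); E at (east=0, north=-3).
  D is 7 units southeast of E: delta (east=+7, north=-7); D at (east=7, north=-10).
  C is 2 units west of D: delta (east=-2, north=+0); C at (east=5, north=-10).
  B is 6 units north of C: delta (east=+0, north=+6); B at (east=5, north=-4).
  A is 5 units northwest of B: delta (east=-5, north=+5); A at (east=0, north=1).
Therefore A relative to F: (east=0, north=1).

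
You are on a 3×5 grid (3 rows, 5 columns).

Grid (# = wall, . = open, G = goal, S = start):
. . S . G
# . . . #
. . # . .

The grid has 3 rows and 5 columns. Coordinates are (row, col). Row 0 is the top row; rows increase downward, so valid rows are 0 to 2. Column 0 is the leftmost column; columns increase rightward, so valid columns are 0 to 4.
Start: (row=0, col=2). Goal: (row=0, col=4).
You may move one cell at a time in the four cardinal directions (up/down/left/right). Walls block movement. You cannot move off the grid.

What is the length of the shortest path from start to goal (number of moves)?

BFS from (row=0, col=2) until reaching (row=0, col=4):
  Distance 0: (row=0, col=2)
  Distance 1: (row=0, col=1), (row=0, col=3), (row=1, col=2)
  Distance 2: (row=0, col=0), (row=0, col=4), (row=1, col=1), (row=1, col=3)  <- goal reached here
One shortest path (2 moves): (row=0, col=2) -> (row=0, col=3) -> (row=0, col=4)

Answer: Shortest path length: 2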